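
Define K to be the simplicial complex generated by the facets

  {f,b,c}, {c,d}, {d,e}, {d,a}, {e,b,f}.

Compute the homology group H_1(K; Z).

H_1 = Z.

Order the vertices as a < b < c < d < e < f. Listing each simplex with vertices in this order, K has dimension 2 with simplices:

  0-simplices (6): a, b, c, d, e, f
  1-simplices (8): ad, bc, be, bf, cd, cf, de, ef
  2-simplices (2): bcf, bef

giving chain groups C_0 ≅ Z^6, C_1 ≅ Z^8, C_2 ≅ Z^2.

Boundary ∂_1: C_1 → C_0 maps an edge to its endpoints' difference, ∂[p,q] = q − p.
This gives a 6×8 integer matrix of rank 5; reducing to Smith normal form yields diagonal entries (1,1,1,1,1).

Boundary ∂_2: C_2 → C_1 acts by ∂[p,q,r] = [q,r] − [p,r] + [p,q]. For instance
  ∂bef = ef − bf + be,
  ∂bcf = cf − bf + bc.
The 8×2 boundary matrix has rank 2 and Smith normal form diag(1,1).

Computing H_k = (kernel of ∂_k) / (image of ∂_{k+1}):

  H_1: rank ker ∂_1 − rank ∂_2 = (8 − 5) − 2 = 1, and the invariant factors of ∂_2 are all 1, so H_1 = Z.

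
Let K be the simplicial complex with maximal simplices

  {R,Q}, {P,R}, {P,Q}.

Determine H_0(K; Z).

H_0 ≅ Z.

Fix the vertex order P < Q < R and write every simplex with vertices in increasing order. Then dim K = 1 and the simplices of K are:

  0-simplices (3): P, Q, R
  1-simplices (3): PQ, PR, QR

giving chain groups C_0 ≅ Z^3, C_1 ≅ Z^3.

Boundary ∂_1: C_1 → C_0 sends each edge [p,q] (with p < q) to q − p. For instance
  ∂PQ = Q − P.
The 3×3 boundary matrix has rank 2 and Smith normal form diag(1,1).

Reading off H_k = ker ∂_k / im ∂_{k+1}:

  H_0: rank C_0 − rank ∂_1 = 3 − 2 = 1, and the invariant factors of ∂_1 are all 1, so H_0 = Z.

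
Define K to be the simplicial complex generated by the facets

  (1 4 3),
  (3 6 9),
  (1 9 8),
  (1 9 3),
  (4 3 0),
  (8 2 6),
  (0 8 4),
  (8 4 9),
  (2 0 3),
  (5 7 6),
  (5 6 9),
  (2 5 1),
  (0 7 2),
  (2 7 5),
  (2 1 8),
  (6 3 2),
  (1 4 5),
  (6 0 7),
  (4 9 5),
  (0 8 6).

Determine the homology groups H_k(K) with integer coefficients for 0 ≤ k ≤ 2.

We work with the vertex ordering 0 < 1 < 2 < 3 < 4 < 5 < 6 < 7 < 8 < 9. The simplices of K, each written with vertices in increasing order, are:

  0-simplices (10): [0], [1], [2], [3], [4], [5], [6], [7], [8], [9]
  1-simplices (30): (30 of them)
  2-simplices (20): (20 of them)

Hence C_0 ≅ Z^10, C_1 ≅ Z^30, C_2 ≅ Z^20.

The boundary map ∂_1: C_1 → C_0 sends each edge [p,q] (with p < q) to q − p. For instance
  ∂[3,9] = [9] − [3].
As a 10×30 matrix over Z this has rank 9, with invariant factors (1,1,1,1,1,1,1,1,1).

∂_2: C_2 → C_1 sends each 2-simplex [p,q,r] to [q,r] − [p,r] + [p,q]. For instance
  ∂[0,2,3] = [2,3] − [0,3] + [0,2],
  ∂[2,6,8] = [6,8] − [2,8] + [2,6].
This gives a 30×20 integer matrix of rank 20; reducing to Smith normal form yields diagonal entries (1,1,1,1,1,1,1,1,1,1,1,1,1,1,1,1,1,1,1,2).

Reading off H_k = ker ∂_k / im ∂_{k+1}:

  H_0: rank C_0 − rank ∂_1 = 10 − 9 = 1, and the invariant factors of ∂_1 are all 1, so H_0 ≅ Z.
  H_1: rank ker ∂_1 − rank ∂_2 = (30 − 9) − 20 = 1, and ∂_2 has invariant factor 2 > 1, so H_1 ≅ Z × Z/2.
  H_2: rank ker ∂_2 − rank ∂_3 = (20 − 20) − 0 = 0, and there is no ∂_3, so H_2 ≅ 0.

H_0 = Z,  H_1 = Z × Z/2,  H_2 = 0.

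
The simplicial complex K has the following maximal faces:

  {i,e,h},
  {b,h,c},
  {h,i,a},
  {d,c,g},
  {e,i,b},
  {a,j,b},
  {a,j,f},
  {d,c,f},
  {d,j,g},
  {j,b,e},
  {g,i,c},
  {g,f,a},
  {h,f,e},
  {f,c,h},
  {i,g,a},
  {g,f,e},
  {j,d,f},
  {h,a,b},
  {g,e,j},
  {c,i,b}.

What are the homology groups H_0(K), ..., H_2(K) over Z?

H_0 ≅ Z,  H_1 ≅ Z × Z/2,  H_2 = 0.

We work with the vertex ordering a < b < c < d < e < f < g < h < i < j. The simplices of K, each written with vertices in increasing order, are:

  0-simplices (10): a, b, c, d, e, f, g, h, i, j
  1-simplices (30): ab, af, ag, ah, ai, aj, bc, be, bh, bi, bj, cd, cf, cg, ch, ci, df, dg, dj, ef, eg, eh, ei, ej, fg, fh, fj, gi, gj, hi
  2-simplices (20): abh, abj, afg, afj, agi, ahi, bch, bci, bei, bej, cdf, cdg, cfh, cgi, dfj, dgj, efg, efh, egj, ehi

Hence C_0 ≅ Z^10, C_1 ≅ Z^30, C_2 ≅ Z^20.

The boundary map ∂_1: C_1 → C_0 sends each edge [p,q] (with p < q) to q − p.
The 10×30 boundary matrix has rank 9 and Smith normal form diag(1,1,1,1,1,1,1,1,1).

Boundary ∂_2: C_2 → C_1 maps a triangle to the signed sum of its edges. For instance
  ∂dgj = gj − dj + dg,
  ∂egj = gj − ej + eg.
The resulting 30×20 matrix has rank 20, and its Smith normal form has invariant factors (1,1,1,1,1,1,1,1,1,1,1,1,1,1,1,1,1,1,1,2).

Computing H_k = (kernel of ∂_k) / (image of ∂_{k+1}):

  H_0: rank C_0 − rank ∂_1 = 10 − 9 = 1, and the invariant factors of ∂_1 are all 1, so H_0 = Z.
  H_1: rank ker ∂_1 − rank ∂_2 = (30 − 9) − 20 = 1, and ∂_2 has invariant factor 2 > 1, so H_1 = Z × Z/2.
  H_2: rank ker ∂_2 − rank ∂_3 = (20 − 20) − 0 = 0, and there is no ∂_3, so H_2 = 0.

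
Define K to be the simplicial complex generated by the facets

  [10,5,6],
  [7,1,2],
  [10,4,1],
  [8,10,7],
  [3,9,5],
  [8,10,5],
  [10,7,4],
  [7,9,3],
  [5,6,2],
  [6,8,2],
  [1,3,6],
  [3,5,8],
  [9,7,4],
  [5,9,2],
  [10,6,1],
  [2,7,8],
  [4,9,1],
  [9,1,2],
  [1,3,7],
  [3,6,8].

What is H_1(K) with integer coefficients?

H_1 ≅ Z ⊕ Z/2Z.

Take the total order 1 < 2 < 3 < 4 < 5 < 6 < 7 < 8 < 9 < 10 on the vertex set. Then K (dimension 2) consists of the simplices:

  0-simplices (10): [1], [2], [3], [4], [5], [6], [7], [8], [9], [10]
  1-simplices (30): (30 of them)
  2-simplices (20): (20 of them)

so the chain groups are C_0 ≅ Z^10, C_1 ≅ Z^30, C_2 ≅ Z^20.

∂_1: C_1 → C_0 is given by ∂[p,q] = [q] − [p].
As a 10×30 matrix over Z this has rank 9, with invariant factors (1,1,1,1,1,1,1,1,1).

∂_2: C_2 → C_1 acts by ∂[p,q,r] = [q,r] − [p,r] + [p,q]. For instance
  ∂[3,6,8] = [6,8] − [3,8] + [3,6],
  ∂[2,5,9] = [5,9] − [2,9] + [2,5].
As a 30×20 matrix over Z this has rank 20, with invariant factors (1,1,1,1,1,1,1,1,1,1,1,1,1,1,1,1,1,1,1,2).

Computing H_k = (kernel of ∂_k) / (image of ∂_{k+1}):

  H_1: rank ker ∂_1 − rank ∂_2 = (30 − 9) − 20 = 1, and ∂_2 has invariant factor 2 > 1, so H_1 = Z ⊕ Z/2Z.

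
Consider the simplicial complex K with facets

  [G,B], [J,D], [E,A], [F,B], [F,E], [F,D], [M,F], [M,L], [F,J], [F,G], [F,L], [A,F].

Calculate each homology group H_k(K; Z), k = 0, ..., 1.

Fix the vertex order A < B < D < E < F < G < J < L < M and write every simplex with vertices in increasing order. Then dim K = 1 and the simplices of K are:

  0-simplices (9): A, B, D, E, F, G, J, L, M
  1-simplices (12): AE, AF, BF, BG, DF, DJ, EF, FG, FJ, FL, FM, LM

giving chain groups C_0 ≅ Z^9, C_1 ≅ Z^12.

The boundary map ∂_1: C_1 → C_0 sends each edge [p,q] (with p < q) to q − p. For instance
  ∂FG = G − F.
The 9×12 boundary matrix has rank 8 and Smith normal form diag(1,1,1,1,1,1,1,1).

Reading off H_k = ker ∂_k / im ∂_{k+1}:

  H_0: rank C_0 − rank ∂_1 = 9 − 8 = 1, and the invariant factors of ∂_1 are all 1, so H_0 ≅ Z.
  H_1: rank ker ∂_1 − rank ∂_2 = (12 − 8) − 0 = 4, and there is no ∂_2, so H_1 ≅ Z^4.

H_0 = Z,  H_1 = Z^4.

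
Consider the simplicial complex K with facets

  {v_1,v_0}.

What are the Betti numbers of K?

We work with the vertex ordering v_0 < v_1. The simplices of K, each written with vertices in increasing order, are:

  0-simplices (2): [v_0], [v_1]
  1-simplices (1): [v_0,v_1]

Hence C_0 ≅ Z^2, C_1 ≅ Z^1.

∂_1: C_1 → C_0 sends each edge [p,q] (with p < q) to q − p.
As a 2×1 matrix over Z this has rank 1, with invariant factors (1).

From H_k ≅ ker(∂_k) / im(∂_{k+1}) we obtain:

  H_0: rank C_0 − rank ∂_1 = 2 − 1 = 1, and the invariant factors of ∂_1 are all 1, so H_0 ≅ Z.
  H_1: rank ker ∂_1 − rank ∂_2 = (1 − 1) − 0 = 0, and there is no ∂_2, so H_1 ≅ 0.

Hence the Betti numbers are b_0 = 1, b_1 = 0.

b_0 = 1, b_1 = 0.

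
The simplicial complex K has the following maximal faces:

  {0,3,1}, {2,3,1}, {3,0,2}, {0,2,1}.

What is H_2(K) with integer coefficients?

Order the vertices as 0 < 1 < 2 < 3. Listing each simplex with vertices in this order, K has dimension 2 with simplices:

  0-simplices (4): [0], [1], [2], [3]
  1-simplices (6): [0,1], [0,2], [0,3], [1,2], [1,3], [2,3]
  2-simplices (4): [0,1,2], [0,1,3], [0,2,3], [1,2,3]

giving chain groups C_0 ≅ Z^4, C_1 ≅ Z^6, C_2 ≅ Z^4.

Boundary ∂_1: C_1 → C_0 sends each edge [p,q] (with p < q) to q − p.
The resulting 4×6 matrix has rank 3, and its Smith normal form has invariant factors (1,1,1).

∂_2: C_2 → C_1 sends each 2-simplex [p,q,r] to [q,r] − [p,r] + [p,q]. For instance
  ∂[0,1,3] = [1,3] − [0,3] + [0,1],
  ∂[0,1,2] = [1,2] − [0,2] + [0,1].
The resulting 6×4 matrix has rank 3, and its Smith normal form has invariant factors (1,1,1).

Computing H_k = (kernel of ∂_k) / (image of ∂_{k+1}):

  H_2: rank ker ∂_2 − rank ∂_3 = (4 − 3) − 0 = 1, and there is no ∂_3, so H_2 ≅ Z.

H_2 = Z.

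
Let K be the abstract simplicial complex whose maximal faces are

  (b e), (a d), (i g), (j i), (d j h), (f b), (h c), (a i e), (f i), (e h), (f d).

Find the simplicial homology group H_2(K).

H_2 ≅ 0.

Fix the vertex order a < b < c < d < e < f < g < h < i < j and write every simplex with vertices in increasing order. Then dim K = 2 and the simplices of K are:

  0-simplices (10): a, b, c, d, e, f, g, h, i, j
  1-simplices (15): ad, ae, ai, be, bf, ch, df, dh, dj, eh, ei, fi, gi, hj, ij
  2-simplices (2): aei, dhj

so the chain groups are C_0 ≅ Z^10, C_1 ≅ Z^15, C_2 ≅ Z^2.

∂_1: C_1 → C_0 maps an edge to its endpoints' difference, ∂[p,q] = q − p. For instance
  ∂ae = e − a.
The 10×15 boundary matrix has rank 9 and Smith normal form diag(1,1,1,1,1,1,1,1,1).

Boundary ∂_2: C_2 → C_1 sends each 2-simplex [p,q,r] to [q,r] − [p,r] + [p,q]. For instance
  ∂aei = ei − ai + ae,
  ∂dhj = hj − dj + dh.
The resulting 15×2 matrix has rank 2, and its Smith normal form has invariant factors (1,1).

From H_k ≅ ker(∂_k) / im(∂_{k+1}) we obtain:

  H_2: rank ker ∂_2 − rank ∂_3 = (2 − 2) − 0 = 0, and there is no ∂_3, so H_2 = 0.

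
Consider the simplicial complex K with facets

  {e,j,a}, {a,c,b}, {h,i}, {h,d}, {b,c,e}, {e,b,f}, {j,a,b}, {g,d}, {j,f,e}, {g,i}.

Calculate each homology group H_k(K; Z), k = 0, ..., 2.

K has 10 vertices, 16 edges, 6 triangles.
rank ∂_0 = 0, rank ∂_1 = 8 ⇒ b_0 = 10 − 0 − 8 = 2; all invariant factors of ∂_1 are 1 so no torsion. So H_0 = Z^2.
rank ∂_1 = 8, rank ∂_2 = 6 ⇒ b_1 = 16 − 8 − 6 = 2; all invariant factors of ∂_2 are 1 so no torsion. So H_1 = Z^2.
rank ∂_2 = 6, rank ∂_3 = 0 ⇒ b_2 = 6 − 6 − 0 = 0. So H_2 = 0.

H_0 ≅ Z^2,  H_1 ≅ Z^2,  H_2 = 0.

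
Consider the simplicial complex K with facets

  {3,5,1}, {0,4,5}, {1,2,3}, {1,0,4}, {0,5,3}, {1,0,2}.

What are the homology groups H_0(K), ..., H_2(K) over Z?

H_0 = Z,  H_1 = Z,  H_2 = 0.

K has 6 vertices, 12 edges, 6 triangles.
rank ∂_0 = 0, rank ∂_1 = 5 ⇒ b_0 = 6 − 0 − 5 = 1; all invariant factors of ∂_1 are 1 so no torsion. So H_0 = Z.
rank ∂_1 = 5, rank ∂_2 = 6 ⇒ b_1 = 12 − 5 − 6 = 1; all invariant factors of ∂_2 are 1 so no torsion. So H_1 = Z.
rank ∂_2 = 6, rank ∂_3 = 0 ⇒ b_2 = 6 − 6 − 0 = 0. So H_2 = 0.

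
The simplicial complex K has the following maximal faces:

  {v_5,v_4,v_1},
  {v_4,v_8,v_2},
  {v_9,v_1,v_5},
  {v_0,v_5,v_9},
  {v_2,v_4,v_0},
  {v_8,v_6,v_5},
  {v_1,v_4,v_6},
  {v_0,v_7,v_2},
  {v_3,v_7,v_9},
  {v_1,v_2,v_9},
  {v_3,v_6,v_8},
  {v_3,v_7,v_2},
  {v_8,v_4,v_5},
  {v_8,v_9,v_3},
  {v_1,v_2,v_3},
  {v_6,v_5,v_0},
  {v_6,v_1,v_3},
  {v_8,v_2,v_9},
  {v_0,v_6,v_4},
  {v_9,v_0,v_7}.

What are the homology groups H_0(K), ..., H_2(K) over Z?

H_0 = Z,  H_1 = Z ⊕ Z/2,  H_2 = 0.

We work with the vertex ordering v_0 < v_1 < v_2 < v_3 < v_4 < v_5 < v_6 < v_7 < v_8 < v_9. The simplices of K, each written with vertices in increasing order, are:

  0-simplices (10): [v_0], [v_1], [v_2], [v_3], [v_4], [v_5], [v_6], [v_7], [v_8], [v_9]
  1-simplices (30): (30 of them)
  2-simplices (20): (20 of them)

giving chain groups C_0 ≅ Z^10, C_1 ≅ Z^30, C_2 ≅ Z^20.

Boundary ∂_1: C_1 → C_0 maps an edge to its endpoints' difference, ∂[p,q] = q − p. For instance
  ∂[v_7,v_9] = [v_9] − [v_7].
The 10×30 boundary matrix has rank 9 and Smith normal form diag(1,1,1,1,1,1,1,1,1).

∂_2: C_2 → C_1 acts by ∂[p,q,r] = [q,r] − [p,r] + [p,q]. For instance
  ∂[v_1,v_2,v_9] = [v_2,v_9] − [v_1,v_9] + [v_1,v_2],
  ∂[v_5,v_6,v_8] = [v_6,v_8] − [v_5,v_8] + [v_5,v_6].
The 30×20 boundary matrix has rank 20 and Smith normal form diag(1,1,1,1,1,1,1,1,1,1,1,1,1,1,1,1,1,1,1,2).

Now H_k = ker ∂_k / im ∂_{k+1}, so:

  H_0: rank C_0 − rank ∂_1 = 10 − 9 = 1, and the invariant factors of ∂_1 are all 1, so H_0 = Z.
  H_1: rank ker ∂_1 − rank ∂_2 = (30 − 9) − 20 = 1, and ∂_2 has invariant factor 2 > 1, so H_1 = Z ⊕ Z/2.
  H_2: rank ker ∂_2 − rank ∂_3 = (20 − 20) − 0 = 0, and there is no ∂_3, so H_2 = 0.

As a check, the Euler characteristic is 10 − 30 + 20 = 0, which agrees with 1 − 1 + 0 = 0.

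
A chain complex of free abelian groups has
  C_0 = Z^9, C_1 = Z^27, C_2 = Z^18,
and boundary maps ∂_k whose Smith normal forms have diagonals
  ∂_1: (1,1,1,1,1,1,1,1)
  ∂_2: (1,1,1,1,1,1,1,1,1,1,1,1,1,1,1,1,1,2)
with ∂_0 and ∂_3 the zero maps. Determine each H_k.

H_0: b_0 = 9 − 0 − 8 = 1; torsion from ∂_1 factors > 1: none. So H_0 ≅ Z.
H_1: b_1 = 27 − 8 − 18 = 1; torsion from ∂_2 factors > 1: [2]. So H_1 ≅ Z ⊕ Z/2.
H_2: b_2 = 18 − 18 − 0 = 0; torsion from ∂_3 factors > 1: none. So H_2 ≅ 0.

H_0 ≅ Z,  H_1 ≅ Z ⊕ Z/2,  H_2 = 0.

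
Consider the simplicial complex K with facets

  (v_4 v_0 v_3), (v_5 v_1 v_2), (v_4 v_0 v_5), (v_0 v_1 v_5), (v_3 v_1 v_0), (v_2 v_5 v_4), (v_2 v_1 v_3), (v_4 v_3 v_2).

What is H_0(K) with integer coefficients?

H_0 ≅ Z.

Order the vertices as v_0 < v_1 < v_2 < v_3 < v_4 < v_5. Listing each simplex with vertices in this order, K has dimension 2 with simplices:

  0-simplices (6): [v_0], [v_1], [v_2], [v_3], [v_4], [v_5]
  1-simplices (12): [v_0,v_1], [v_0,v_3], [v_0,v_4], [v_0,v_5], [v_1,v_2], [v_1,v_3], [v_1,v_5], [v_2,v_3], [v_2,v_4], [v_2,v_5], [v_3,v_4], [v_4,v_5]
  2-simplices (8): [v_0,v_1,v_3], [v_0,v_1,v_5], [v_0,v_3,v_4], [v_0,v_4,v_5], [v_1,v_2,v_3], [v_1,v_2,v_5], [v_2,v_3,v_4], [v_2,v_4,v_5]

Hence C_0 ≅ Z^6, C_1 ≅ Z^12, C_2 ≅ Z^8.

∂_1: C_1 → C_0 sends each edge [p,q] (with p < q) to q − p.
As a 6×12 matrix over Z this has rank 5, with invariant factors (1,1,1,1,1).

∂_2: C_2 → C_1 maps a triangle to the signed sum of its edges. For instance
  ∂[v_0,v_1,v_5] = [v_1,v_5] − [v_0,v_5] + [v_0,v_1],
  ∂[v_1,v_2,v_3] = [v_2,v_3] − [v_1,v_3] + [v_1,v_2].
This gives a 12×8 integer matrix of rank 7; reducing to Smith normal form yields diagonal entries (1,1,1,1,1,1,1).

Now H_k = ker ∂_k / im ∂_{k+1}, so:

  H_0: rank C_0 − rank ∂_1 = 6 − 5 = 1, and the invariant factors of ∂_1 are all 1, so H_0 = Z.

(K is a triangulation of the 2-sphere S^2.)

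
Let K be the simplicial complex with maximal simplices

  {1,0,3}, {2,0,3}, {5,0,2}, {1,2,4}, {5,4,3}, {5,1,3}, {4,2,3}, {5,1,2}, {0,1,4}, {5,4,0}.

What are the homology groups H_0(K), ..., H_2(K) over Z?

Fix the vertex order 0 < 1 < 2 < 3 < 4 < 5 and write every simplex with vertices in increasing order. Then dim K = 2 and the simplices of K are:

  0-simplices (6): [0], [1], [2], [3], [4], [5]
  1-simplices (15): [0,1], [0,2], [0,3], [0,4], [0,5], [1,2], [1,3], [1,4], [1,5], [2,3], [2,4], [2,5], [3,4], [3,5], [4,5]
  2-simplices (10): [0,1,3], [0,1,4], [0,2,3], [0,2,5], [0,4,5], [1,2,4], [1,2,5], [1,3,5], [2,3,4], [3,4,5]

giving chain groups C_0 ≅ Z^6, C_1 ≅ Z^15, C_2 ≅ Z^10.

∂_1: C_1 → C_0 is given by ∂[p,q] = [q] − [p]. For instance
  ∂[1,5] = [5] − [1].
The 6×15 boundary matrix has rank 5 and Smith normal form diag(1,1,1,1,1).

The boundary map ∂_2: C_2 → C_1 sends each 2-simplex [p,q,r] to [q,r] − [p,r] + [p,q]. For instance
  ∂[2,3,4] = [3,4] − [2,4] + [2,3],
  ∂[1,2,5] = [2,5] − [1,5] + [1,2].
The 15×10 boundary matrix has rank 10 and Smith normal form diag(1,1,1,1,1,1,1,1,1,2).

From H_k ≅ ker(∂_k) / im(∂_{k+1}) we obtain:

  H_0: rank C_0 − rank ∂_1 = 6 − 5 = 1, and the invariant factors of ∂_1 are all 1, so H_0 ≅ Z.
  H_1: rank ker ∂_1 − rank ∂_2 = (15 − 5) − 10 = 0, and ∂_2 has invariant factor 2 > 1, so H_1 ≅ Z/2Z.
  H_2: rank ker ∂_2 − rank ∂_3 = (10 − 10) − 0 = 0, and there is no ∂_3, so H_2 ≅ 0.

H_0 ≅ Z,  H_1 ≅ Z/2Z,  H_2 = 0.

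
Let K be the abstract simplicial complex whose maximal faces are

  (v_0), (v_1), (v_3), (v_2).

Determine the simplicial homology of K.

H_0 ≅ Z^4.

Order the vertices as v_0 < v_1 < v_2 < v_3. Listing each simplex with vertices in this order, K has dimension 0 with simplices:

  0-simplices (4): [v_0], [v_1], [v_2], [v_3]

giving chain groups C_0 ≅ Z^4.

From H_k ≅ ker(∂_k) / im(∂_{k+1}) we obtain:

  H_0: rank C_0 − rank ∂_1 = 4 − 0 = 4, and there is no ∂_1, so H_0 ≅ Z^4.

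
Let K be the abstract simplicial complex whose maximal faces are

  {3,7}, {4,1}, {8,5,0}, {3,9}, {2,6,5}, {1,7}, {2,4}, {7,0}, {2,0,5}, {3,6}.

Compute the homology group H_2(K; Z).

H_2 ≅ 0.

Order the vertices as 0 < 1 < 2 < 3 < 4 < 5 < 6 < 7 < 8 < 9. Listing each simplex with vertices in this order, K has dimension 2 with simplices:

  0-simplices (10): [0], [1], [2], [3], [4], [5], [6], [7], [8], [9]
  1-simplices (14): [0,2], [0,5], [0,7], [0,8], [1,4], [1,7], [2,4], [2,5], [2,6], [3,6], [3,7], [3,9], [5,6], [5,8]
  2-simplices (3): [0,2,5], [0,5,8], [2,5,6]

so the chain groups are C_0 ≅ Z^10, C_1 ≅ Z^14, C_2 ≅ Z^3.

The boundary map ∂_1: C_1 → C_0 maps an edge to its endpoints' difference, ∂[p,q] = q − p.
This gives a 10×14 integer matrix of rank 9; reducing to Smith normal form yields diagonal entries (1,1,1,1,1,1,1,1,1).

∂_2: C_2 → C_1 acts by ∂[p,q,r] = [q,r] − [p,r] + [p,q]. For instance
  ∂[0,2,5] = [2,5] − [0,5] + [0,2],
  ∂[0,5,8] = [5,8] − [0,8] + [0,5].
The resulting 14×3 matrix has rank 3, and its Smith normal form has invariant factors (1,1,1).

From H_k ≅ ker(∂_k) / im(∂_{k+1}) we obtain:

  H_2: rank ker ∂_2 − rank ∂_3 = (3 − 3) − 0 = 0, and there is no ∂_3, so H_2 ≅ 0.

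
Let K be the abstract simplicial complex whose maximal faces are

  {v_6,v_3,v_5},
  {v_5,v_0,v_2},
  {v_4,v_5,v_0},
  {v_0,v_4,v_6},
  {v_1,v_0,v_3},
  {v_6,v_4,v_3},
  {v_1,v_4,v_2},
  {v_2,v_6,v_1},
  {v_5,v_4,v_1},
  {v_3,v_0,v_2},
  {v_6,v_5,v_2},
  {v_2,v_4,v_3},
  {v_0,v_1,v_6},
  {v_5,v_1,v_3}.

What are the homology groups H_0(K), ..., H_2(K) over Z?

H_0 ≅ Z,  H_1 ≅ Z^2,  H_2 ≅ Z.

K has 7 vertices, 21 edges, 14 triangles.
rank ∂_0 = 0, rank ∂_1 = 6 ⇒ b_0 = 7 − 0 − 6 = 1; all invariant factors of ∂_1 are 1 so no torsion. So H_0 ≅ Z.
rank ∂_1 = 6, rank ∂_2 = 13 ⇒ b_1 = 21 − 6 − 13 = 2; all invariant factors of ∂_2 are 1 so no torsion. So H_1 ≅ Z^2.
rank ∂_2 = 13, rank ∂_3 = 0 ⇒ b_2 = 14 − 13 − 0 = 1. So H_2 ≅ Z.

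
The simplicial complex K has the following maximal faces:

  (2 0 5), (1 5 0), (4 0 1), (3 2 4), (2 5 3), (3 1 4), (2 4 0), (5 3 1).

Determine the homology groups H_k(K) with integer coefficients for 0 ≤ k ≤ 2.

Take the total order 0 < 1 < 2 < 3 < 4 < 5 on the vertex set. Then K (dimension 2) consists of the simplices:

  0-simplices (6): [0], [1], [2], [3], [4], [5]
  1-simplices (12): [0,1], [0,2], [0,4], [0,5], [1,3], [1,4], [1,5], [2,3], [2,4], [2,5], [3,4], [3,5]
  2-simplices (8): [0,1,4], [0,1,5], [0,2,4], [0,2,5], [1,3,4], [1,3,5], [2,3,4], [2,3,5]

so the chain groups are C_0 ≅ Z^6, C_1 ≅ Z^12, C_2 ≅ Z^8.

∂_1: C_1 → C_0 maps an edge to its endpoints' difference, ∂[p,q] = q − p.
The resulting 6×12 matrix has rank 5, and its Smith normal form has invariant factors (1,1,1,1,1).

The boundary map ∂_2: C_2 → C_1 sends each 2-simplex [p,q,r] to [q,r] − [p,r] + [p,q]. For instance
  ∂[2,3,5] = [3,5] − [2,5] + [2,3],
  ∂[0,1,4] = [1,4] − [0,4] + [0,1].
The resulting 12×8 matrix has rank 7, and its Smith normal form has invariant factors (1,1,1,1,1,1,1).

Reading off H_k = ker ∂_k / im ∂_{k+1}:

  H_0: rank C_0 − rank ∂_1 = 6 − 5 = 1, and the invariant factors of ∂_1 are all 1, so H_0 ≅ Z.
  H_1: rank ker ∂_1 − rank ∂_2 = (12 − 5) − 7 = 0, and the invariant factors of ∂_2 are all 1, so H_1 ≅ 0.
  H_2: rank ker ∂_2 − rank ∂_3 = (8 − 7) − 0 = 1, and there is no ∂_3, so H_2 ≅ Z.

As a check, the Euler characteristic is 6 − 12 + 8 = 2, which agrees with 1 − 0 + 1 = 2.

H_0 = Z,  H_1 = 0,  H_2 = Z.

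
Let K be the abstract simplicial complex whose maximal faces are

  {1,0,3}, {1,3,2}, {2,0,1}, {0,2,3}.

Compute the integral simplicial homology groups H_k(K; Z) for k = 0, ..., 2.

H_0 ≅ Z,  H_1 = 0,  H_2 ≅ Z.

Order the vertices as 0 < 1 < 2 < 3. Listing each simplex with vertices in this order, K has dimension 2 with simplices:

  0-simplices (4): [0], [1], [2], [3]
  1-simplices (6): [0,1], [0,2], [0,3], [1,2], [1,3], [2,3]
  2-simplices (4): [0,1,2], [0,1,3], [0,2,3], [1,2,3]

giving chain groups C_0 ≅ Z^4, C_1 ≅ Z^6, C_2 ≅ Z^4.

∂_1: C_1 → C_0 maps an edge to its endpoints' difference, ∂[p,q] = q − p. For instance
  ∂[0,1] = [1] − [0].
As a 4×6 matrix over Z this has rank 3, with invariant factors (1,1,1).

The boundary map ∂_2: C_2 → C_1 maps a triangle to the signed sum of its edges. For instance
  ∂[0,2,3] = [2,3] − [0,3] + [0,2],
  ∂[0,1,3] = [1,3] − [0,3] + [0,1].
The resulting 6×4 matrix has rank 3, and its Smith normal form has invariant factors (1,1,1).

Reading off H_k = ker ∂_k / im ∂_{k+1}:

  H_0: rank C_0 − rank ∂_1 = 4 − 3 = 1, and the invariant factors of ∂_1 are all 1, so H_0 ≅ Z.
  H_1: rank ker ∂_1 − rank ∂_2 = (6 − 3) − 3 = 0, and the invariant factors of ∂_2 are all 1, so H_1 ≅ 0.
  H_2: rank ker ∂_2 − rank ∂_3 = (4 − 3) − 0 = 1, and there is no ∂_3, so H_2 ≅ Z.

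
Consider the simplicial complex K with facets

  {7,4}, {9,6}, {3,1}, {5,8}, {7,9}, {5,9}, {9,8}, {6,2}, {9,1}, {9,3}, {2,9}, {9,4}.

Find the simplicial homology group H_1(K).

Take the total order 1 < 2 < 3 < 4 < 5 < 6 < 7 < 8 < 9 on the vertex set. Then K (dimension 1) consists of the simplices:

  0-simplices (9): [1], [2], [3], [4], [5], [6], [7], [8], [9]
  1-simplices (12): [1,3], [1,9], [2,6], [2,9], [3,9], [4,7], [4,9], [5,8], [5,9], [6,9], [7,9], [8,9]

Hence C_0 ≅ Z^9, C_1 ≅ Z^12.

Boundary ∂_1: C_1 → C_0 maps an edge to its endpoints' difference, ∂[p,q] = q − p.
The resulting 9×12 matrix has rank 8, and its Smith normal form has invariant factors (1,1,1,1,1,1,1,1).

Reading off H_k = ker ∂_k / im ∂_{k+1}:

  H_1: rank ker ∂_1 − rank ∂_2 = (12 − 8) − 0 = 4, and there is no ∂_2, so H_1 = Z^4.

H_1 ≅ Z^4.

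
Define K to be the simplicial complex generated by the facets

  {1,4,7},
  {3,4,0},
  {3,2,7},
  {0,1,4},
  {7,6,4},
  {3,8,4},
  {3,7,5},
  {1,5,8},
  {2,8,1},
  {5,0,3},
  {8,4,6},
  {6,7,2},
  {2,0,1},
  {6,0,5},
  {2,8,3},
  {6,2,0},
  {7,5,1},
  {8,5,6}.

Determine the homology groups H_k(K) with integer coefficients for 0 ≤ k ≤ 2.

H_0 ≅ Z,  H_1 ≅ Z^2,  H_2 ≅ Z.

Fix the vertex order 0 < 1 < 2 < 3 < 4 < 5 < 6 < 7 < 8 and write every simplex with vertices in increasing order. Then dim K = 2 and the simplices of K are:

  0-simplices (9): [0], [1], [2], [3], [4], [5], [6], [7], [8]
  1-simplices (27): (27 of them)
  2-simplices (18): [0,1,2], [0,1,4], [0,2,6], [0,3,4], [0,3,5], [0,5,6], [1,2,8], [1,4,7], [1,5,7], [1,5,8], [2,3,7], [2,3,8], [2,6,7], [3,4,8], [3,5,7], [4,6,7], [4,6,8], [5,6,8]

so the chain groups are C_0 ≅ Z^9, C_1 ≅ Z^27, C_2 ≅ Z^18.

Boundary ∂_1: C_1 → C_0 maps an edge to its endpoints' difference, ∂[p,q] = q − p. For instance
  ∂[6,7] = [7] − [6].
This gives a 9×27 integer matrix of rank 8; reducing to Smith normal form yields diagonal entries (1,1,1,1,1,1,1,1).

∂_2: C_2 → C_1 sends each 2-simplex [p,q,r] to [q,r] − [p,r] + [p,q]. For instance
  ∂[0,3,5] = [3,5] − [0,5] + [0,3],
  ∂[1,5,7] = [5,7] − [1,7] + [1,5].
The 27×18 boundary matrix has rank 17 and Smith normal form diag(1,1,1,1,1,1,1,1,1,1,1,1,1,1,1,1,1).

Now H_k = ker ∂_k / im ∂_{k+1}, so:

  H_0: rank C_0 − rank ∂_1 = 9 − 8 = 1, and the invariant factors of ∂_1 are all 1, so H_0 ≅ Z.
  H_1: rank ker ∂_1 − rank ∂_2 = (27 − 8) − 17 = 2, and the invariant factors of ∂_2 are all 1, so H_1 ≅ Z^2.
  H_2: rank ker ∂_2 − rank ∂_3 = (18 − 17) − 0 = 1, and there is no ∂_3, so H_2 ≅ Z.

As a check, the Euler characteristic is 9 − 27 + 18 = 0, which agrees with 1 − 2 + 1 = 0.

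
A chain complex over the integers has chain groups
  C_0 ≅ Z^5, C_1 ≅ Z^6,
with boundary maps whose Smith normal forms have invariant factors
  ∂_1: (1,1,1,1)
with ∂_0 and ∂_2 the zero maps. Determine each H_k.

H_0: b_0 = 5 − 0 − 4 = 1; torsion from ∂_1 factors > 1: none. So H_0 ≅ Z.
H_1: b_1 = 6 − 4 − 0 = 2; torsion from ∂_2 factors > 1: none. So H_1 ≅ Z^2.

H_0 ≅ Z,  H_1 ≅ Z^2.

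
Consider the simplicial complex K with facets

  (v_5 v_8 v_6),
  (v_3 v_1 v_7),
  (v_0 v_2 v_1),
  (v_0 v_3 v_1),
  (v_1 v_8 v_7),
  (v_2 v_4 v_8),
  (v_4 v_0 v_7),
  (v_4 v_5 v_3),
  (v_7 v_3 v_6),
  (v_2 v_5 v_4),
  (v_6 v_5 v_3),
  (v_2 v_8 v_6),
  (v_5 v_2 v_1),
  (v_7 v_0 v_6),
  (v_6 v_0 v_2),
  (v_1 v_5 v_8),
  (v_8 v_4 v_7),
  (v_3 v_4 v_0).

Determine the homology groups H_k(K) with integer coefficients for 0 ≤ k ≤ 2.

Take the total order v_0 < v_1 < v_2 < v_3 < v_4 < v_5 < v_6 < v_7 < v_8 on the vertex set. Then K (dimension 2) consists of the simplices:

  0-simplices (9): [v_0], [v_1], [v_2], [v_3], [v_4], [v_5], [v_6], [v_7], [v_8]
  1-simplices (27): (27 of them)
  2-simplices (18): (18 of them)

giving chain groups C_0 ≅ Z^9, C_1 ≅ Z^27, C_2 ≅ Z^18.

∂_1: C_1 → C_0 sends each edge [p,q] (with p < q) to q − p. For instance
  ∂[v_0,v_1] = [v_1] − [v_0].
As a 9×27 matrix over Z this has rank 8, with invariant factors (1,1,1,1,1,1,1,1).

The boundary map ∂_2: C_2 → C_1 maps a triangle to the signed sum of its edges. For instance
  ∂[v_3,v_5,v_6] = [v_5,v_6] − [v_3,v_6] + [v_3,v_5],
  ∂[v_0,v_3,v_4] = [v_3,v_4] − [v_0,v_4] + [v_0,v_3].
This gives a 27×18 integer matrix of rank 18; reducing to Smith normal form yields diagonal entries (1,1,1,1,1,1,1,1,1,1,1,1,1,1,1,1,1,2).

From H_k ≅ ker(∂_k) / im(∂_{k+1}) we obtain:

  H_0: rank C_0 − rank ∂_1 = 9 − 8 = 1, and the invariant factors of ∂_1 are all 1, so H_0 ≅ Z.
  H_1: rank ker ∂_1 − rank ∂_2 = (27 − 8) − 18 = 1, and ∂_2 has invariant factor 2 > 1, so H_1 ≅ Z ⊕ Z/2.
  H_2: rank ker ∂_2 − rank ∂_3 = (18 − 18) − 0 = 0, and there is no ∂_3, so H_2 ≅ 0.

As a check, the Euler characteristic is 9 − 27 + 18 = 0, which agrees with 1 − 1 + 0 = 0.
(K is a triangulation of the Klein bottle.)

H_0 ≅ Z,  H_1 ≅ Z ⊕ Z/2,  H_2 = 0.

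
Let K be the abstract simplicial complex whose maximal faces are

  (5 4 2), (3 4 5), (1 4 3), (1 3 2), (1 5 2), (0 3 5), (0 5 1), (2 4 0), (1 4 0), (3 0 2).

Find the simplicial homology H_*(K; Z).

H_0 = Z,  H_1 = Z/2,  H_2 = 0.

We work with the vertex ordering 0 < 1 < 2 < 3 < 4 < 5. The simplices of K, each written with vertices in increasing order, are:

  0-simplices (6): [0], [1], [2], [3], [4], [5]
  1-simplices (15): [0,1], [0,2], [0,3], [0,4], [0,5], [1,2], [1,3], [1,4], [1,5], [2,3], [2,4], [2,5], [3,4], [3,5], [4,5]
  2-simplices (10): [0,1,4], [0,1,5], [0,2,3], [0,2,4], [0,3,5], [1,2,3], [1,2,5], [1,3,4], [2,4,5], [3,4,5]

so the chain groups are C_0 ≅ Z^6, C_1 ≅ Z^15, C_2 ≅ Z^10.

∂_1: C_1 → C_0 maps an edge to its endpoints' difference, ∂[p,q] = q − p. For instance
  ∂[4,5] = [5] − [4].
The resulting 6×15 matrix has rank 5, and its Smith normal form has invariant factors (1,1,1,1,1).

∂_2: C_2 → C_1 maps a triangle to the signed sum of its edges. For instance
  ∂[1,2,5] = [2,5] − [1,5] + [1,2],
  ∂[1,3,4] = [3,4] − [1,4] + [1,3].
As a 15×10 matrix over Z this has rank 10, with invariant factors (1,1,1,1,1,1,1,1,1,2).

Now H_k = ker ∂_k / im ∂_{k+1}, so:

  H_0: rank C_0 − rank ∂_1 = 6 − 5 = 1, and the invariant factors of ∂_1 are all 1, so H_0 ≅ Z.
  H_1: rank ker ∂_1 − rank ∂_2 = (15 − 5) − 10 = 0, and ∂_2 has invariant factor 2 > 1, so H_1 ≅ Z/2.
  H_2: rank ker ∂_2 − rank ∂_3 = (10 − 10) − 0 = 0, and there is no ∂_3, so H_2 ≅ 0.

As a check, the Euler characteristic is 6 − 15 + 10 = 1, which agrees with 1 − 0 + 0 = 1.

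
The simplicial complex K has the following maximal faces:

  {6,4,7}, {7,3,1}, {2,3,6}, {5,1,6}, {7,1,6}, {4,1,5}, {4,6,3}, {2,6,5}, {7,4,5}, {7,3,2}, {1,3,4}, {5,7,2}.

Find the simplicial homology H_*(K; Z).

K has 7 vertices, 18 edges, 12 triangles.
rank ∂_0 = 0, rank ∂_1 = 6 ⇒ b_0 = 7 − 0 − 6 = 1; all invariant factors of ∂_1 are 1 so no torsion. So H_0 ≅ Z.
rank ∂_1 = 6, rank ∂_2 = 12 ⇒ b_1 = 18 − 6 − 12 = 0; ∂_2 has invariant factor(s) [2] giving torsion. So H_1 ≅ Z/2.
rank ∂_2 = 12, rank ∂_3 = 0 ⇒ b_2 = 12 − 12 − 0 = 0. So H_2 ≅ 0.

H_0 ≅ Z,  H_1 ≅ Z/2,  H_2 = 0.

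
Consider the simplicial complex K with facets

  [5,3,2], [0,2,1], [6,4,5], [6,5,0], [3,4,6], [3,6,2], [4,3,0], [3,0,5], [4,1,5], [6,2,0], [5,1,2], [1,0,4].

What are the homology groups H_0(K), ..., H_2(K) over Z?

Order the vertices as 0 < 1 < 2 < 3 < 4 < 5 < 6. Listing each simplex with vertices in this order, K has dimension 2 with simplices:

  0-simplices (7): [0], [1], [2], [3], [4], [5], [6]
  1-simplices (18): [0,1], [0,2], [0,3], [0,4], [0,5], [0,6], [1,2], [1,4], [1,5], [2,3], [2,5], [2,6], [3,4], [3,5], [3,6], [4,5], [4,6], [5,6]
  2-simplices (12): [0,1,2], [0,1,4], [0,2,6], [0,3,4], [0,3,5], [0,5,6], [1,2,5], [1,4,5], [2,3,5], [2,3,6], [3,4,6], [4,5,6]

so the chain groups are C_0 ≅ Z^7, C_1 ≅ Z^18, C_2 ≅ Z^12.

∂_1: C_1 → C_0 sends each edge [p,q] (with p < q) to q − p. For instance
  ∂[3,4] = [4] − [3].
The resulting 7×18 matrix has rank 6, and its Smith normal form has invariant factors (1,1,1,1,1,1).

The boundary map ∂_2: C_2 → C_1 sends each 2-simplex [p,q,r] to [q,r] − [p,r] + [p,q]. For instance
  ∂[0,3,4] = [3,4] − [0,4] + [0,3],
  ∂[2,3,6] = [3,6] − [2,6] + [2,3].
As a 18×12 matrix over Z this has rank 12, with invariant factors (1,1,1,1,1,1,1,1,1,1,1,2).

Computing H_k = (kernel of ∂_k) / (image of ∂_{k+1}):

  H_0: rank C_0 − rank ∂_1 = 7 − 6 = 1, and the invariant factors of ∂_1 are all 1, so H_0 = Z.
  H_1: rank ker ∂_1 − rank ∂_2 = (18 − 6) − 12 = 0, and ∂_2 has invariant factor 2 > 1, so H_1 = Z/2Z.
  H_2: rank ker ∂_2 − rank ∂_3 = (12 − 12) − 0 = 0, and there is no ∂_3, so H_2 = 0.

As a check, the Euler characteristic is 7 − 18 + 12 = 1, which agrees with 1 − 0 + 0 = 1.

H_0 = Z,  H_1 = Z/2Z,  H_2 = 0.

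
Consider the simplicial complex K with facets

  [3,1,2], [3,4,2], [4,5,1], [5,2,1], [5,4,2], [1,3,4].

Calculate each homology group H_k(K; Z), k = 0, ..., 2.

Take the total order 1 < 2 < 3 < 4 < 5 on the vertex set. Then K (dimension 2) consists of the simplices:

  0-simplices (5): [1], [2], [3], [4], [5]
  1-simplices (9): [1,2], [1,3], [1,4], [1,5], [2,3], [2,4], [2,5], [3,4], [4,5]
  2-simplices (6): [1,2,3], [1,2,5], [1,3,4], [1,4,5], [2,3,4], [2,4,5]

so the chain groups are C_0 ≅ Z^5, C_1 ≅ Z^9, C_2 ≅ Z^6.

The boundary map ∂_1: C_1 → C_0 sends each edge [p,q] (with p < q) to q − p.
As a 5×9 matrix over Z this has rank 4, with invariant factors (1,1,1,1).

The boundary map ∂_2: C_2 → C_1 acts by ∂[p,q,r] = [q,r] − [p,r] + [p,q]. For instance
  ∂[1,3,4] = [3,4] − [1,4] + [1,3],
  ∂[1,4,5] = [4,5] − [1,5] + [1,4].
The resulting 9×6 matrix has rank 5, and its Smith normal form has invariant factors (1,1,1,1,1).

Reading off H_k = ker ∂_k / im ∂_{k+1}:

  H_0: rank C_0 − rank ∂_1 = 5 − 4 = 1, and the invariant factors of ∂_1 are all 1, so H_0 = Z.
  H_1: rank ker ∂_1 − rank ∂_2 = (9 − 4) − 5 = 0, and the invariant factors of ∂_2 are all 1, so H_1 = 0.
  H_2: rank ker ∂_2 − rank ∂_3 = (6 − 5) − 0 = 1, and there is no ∂_3, so H_2 = Z.

H_0 ≅ Z,  H_1 = 0,  H_2 ≅ Z.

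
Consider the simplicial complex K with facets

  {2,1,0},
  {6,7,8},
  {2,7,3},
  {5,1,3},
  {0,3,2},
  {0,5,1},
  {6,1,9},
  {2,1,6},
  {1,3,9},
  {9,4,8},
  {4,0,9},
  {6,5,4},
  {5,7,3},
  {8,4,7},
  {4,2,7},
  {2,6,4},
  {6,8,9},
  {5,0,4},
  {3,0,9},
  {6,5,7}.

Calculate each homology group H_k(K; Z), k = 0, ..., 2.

Fix the vertex order 0 < 1 < 2 < 3 < 4 < 5 < 6 < 7 < 8 < 9 and write every simplex with vertices in increasing order. Then dim K = 2 and the simplices of K are:

  0-simplices (10): [0], [1], [2], [3], [4], [5], [6], [7], [8], [9]
  1-simplices (30): (30 of them)
  2-simplices (20): (20 of them)

so the chain groups are C_0 ≅ Z^10, C_1 ≅ Z^30, C_2 ≅ Z^20.

∂_1: C_1 → C_0 is given by ∂[p,q] = [q] − [p]. For instance
  ∂[6,7] = [7] − [6].
The 10×30 boundary matrix has rank 9 and Smith normal form diag(1,1,1,1,1,1,1,1,1).

Boundary ∂_2: C_2 → C_1 acts by ∂[p,q,r] = [q,r] − [p,r] + [p,q]. For instance
  ∂[0,4,9] = [4,9] − [0,9] + [0,4],
  ∂[2,3,7] = [3,7] − [2,7] + [2,3].
The resulting 30×20 matrix has rank 20, and its Smith normal form has invariant factors (1,1,1,1,1,1,1,1,1,1,1,1,1,1,1,1,1,1,1,2).

From H_k ≅ ker(∂_k) / im(∂_{k+1}) we obtain:

  H_0: rank C_0 − rank ∂_1 = 10 − 9 = 1, and the invariant factors of ∂_1 are all 1, so H_0 = Z.
  H_1: rank ker ∂_1 − rank ∂_2 = (30 − 9) − 20 = 1, and ∂_2 has invariant factor 2 > 1, so H_1 = Z ⊕ Z/2Z.
  H_2: rank ker ∂_2 − rank ∂_3 = (20 − 20) − 0 = 0, and there is no ∂_3, so H_2 = 0.

As a check, the Euler characteristic is 10 − 30 + 20 = 0, which agrees with 1 − 1 + 0 = 0.

H_0 ≅ Z,  H_1 ≅ Z ⊕ Z/2Z,  H_2 = 0.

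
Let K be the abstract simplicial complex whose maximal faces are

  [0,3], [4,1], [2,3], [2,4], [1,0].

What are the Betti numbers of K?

b_0 = 1, b_1 = 1.

We work with the vertex ordering 0 < 1 < 2 < 3 < 4. The simplices of K, each written with vertices in increasing order, are:

  0-simplices (5): [0], [1], [2], [3], [4]
  1-simplices (5): [0,1], [0,3], [1,4], [2,3], [2,4]

so the chain groups are C_0 ≅ Z^5, C_1 ≅ Z^5.

Boundary ∂_1: C_1 → C_0 is given by ∂[p,q] = [q] − [p]. For instance
  ∂[1,4] = [4] − [1].
This gives a 5×5 integer matrix of rank 4; reducing to Smith normal form yields diagonal entries (1,1,1,1).

Now H_k = ker ∂_k / im ∂_{k+1}, so:

  H_0: rank C_0 − rank ∂_1 = 5 − 4 = 1, and the invariant factors of ∂_1 are all 1, so H_0 ≅ Z.
  H_1: rank ker ∂_1 − rank ∂_2 = (5 − 4) − 0 = 1, and there is no ∂_2, so H_1 ≅ Z.

(K is a triangulation of the circle S^1.)

Hence the Betti numbers are b_0 = 1, b_1 = 1.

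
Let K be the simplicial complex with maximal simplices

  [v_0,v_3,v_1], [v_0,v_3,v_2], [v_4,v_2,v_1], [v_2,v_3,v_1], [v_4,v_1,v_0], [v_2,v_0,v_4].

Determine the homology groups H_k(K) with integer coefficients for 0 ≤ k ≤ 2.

Order the vertices as v_0 < v_1 < v_2 < v_3 < v_4. Listing each simplex with vertices in this order, K has dimension 2 with simplices:

  0-simplices (5): [v_0], [v_1], [v_2], [v_3], [v_4]
  1-simplices (9): [v_0,v_1], [v_0,v_2], [v_0,v_3], [v_0,v_4], [v_1,v_2], [v_1,v_3], [v_1,v_4], [v_2,v_3], [v_2,v_4]
  2-simplices (6): [v_0,v_1,v_3], [v_0,v_1,v_4], [v_0,v_2,v_3], [v_0,v_2,v_4], [v_1,v_2,v_3], [v_1,v_2,v_4]

Hence C_0 ≅ Z^5, C_1 ≅ Z^9, C_2 ≅ Z^6.

The boundary map ∂_1: C_1 → C_0 is given by ∂[p,q] = [q] − [p]. For instance
  ∂[v_2,v_4] = [v_4] − [v_2].
The 5×9 boundary matrix has rank 4 and Smith normal form diag(1,1,1,1).

Boundary ∂_2: C_2 → C_1 sends each 2-simplex [p,q,r] to [q,r] − [p,r] + [p,q]. For instance
  ∂[v_0,v_1,v_3] = [v_1,v_3] − [v_0,v_3] + [v_0,v_1],
  ∂[v_1,v_2,v_4] = [v_2,v_4] − [v_1,v_4] + [v_1,v_2].
The resulting 9×6 matrix has rank 5, and its Smith normal form has invariant factors (1,1,1,1,1).

From H_k ≅ ker(∂_k) / im(∂_{k+1}) we obtain:

  H_0: rank C_0 − rank ∂_1 = 5 − 4 = 1, and the invariant factors of ∂_1 are all 1, so H_0 ≅ Z.
  H_1: rank ker ∂_1 − rank ∂_2 = (9 − 4) − 5 = 0, and the invariant factors of ∂_2 are all 1, so H_1 ≅ 0.
  H_2: rank ker ∂_2 − rank ∂_3 = (6 − 5) − 0 = 1, and there is no ∂_3, so H_2 ≅ Z.

H_0 ≅ Z,  H_1 = 0,  H_2 ≅ Z.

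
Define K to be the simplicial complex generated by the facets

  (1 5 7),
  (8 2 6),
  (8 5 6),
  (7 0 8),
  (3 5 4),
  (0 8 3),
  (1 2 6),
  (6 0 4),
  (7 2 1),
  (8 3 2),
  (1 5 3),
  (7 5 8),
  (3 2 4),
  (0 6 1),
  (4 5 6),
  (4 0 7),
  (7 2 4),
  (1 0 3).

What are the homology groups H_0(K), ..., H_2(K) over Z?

H_0 = Z,  H_1 = Z^2,  H_2 = Z.

We work with the vertex ordering 0 < 1 < 2 < 3 < 4 < 5 < 6 < 7 < 8. The simplices of K, each written with vertices in increasing order, are:

  0-simplices (9): [0], [1], [2], [3], [4], [5], [6], [7], [8]
  1-simplices (27): (27 of them)
  2-simplices (18): [0,1,3], [0,1,6], [0,3,8], [0,4,6], [0,4,7], [0,7,8], [1,2,6], [1,2,7], [1,3,5], [1,5,7], [2,3,4], [2,3,8], [2,4,7], [2,6,8], [3,4,5], [4,5,6], [5,6,8], [5,7,8]

so the chain groups are C_0 ≅ Z^9, C_1 ≅ Z^27, C_2 ≅ Z^18.

The boundary map ∂_1: C_1 → C_0 maps an edge to its endpoints' difference, ∂[p,q] = q − p.
This gives a 9×27 integer matrix of rank 8; reducing to Smith normal form yields diagonal entries (1,1,1,1,1,1,1,1).

Boundary ∂_2: C_2 → C_1 maps a triangle to the signed sum of its edges. For instance
  ∂[0,4,6] = [4,6] − [0,6] + [0,4],
  ∂[1,2,7] = [2,7] − [1,7] + [1,2].
The 27×18 boundary matrix has rank 17 and Smith normal form diag(1,1,1,1,1,1,1,1,1,1,1,1,1,1,1,1,1).

From H_k ≅ ker(∂_k) / im(∂_{k+1}) we obtain:

  H_0: rank C_0 − rank ∂_1 = 9 − 8 = 1, and the invariant factors of ∂_1 are all 1, so H_0 ≅ Z.
  H_1: rank ker ∂_1 − rank ∂_2 = (27 − 8) − 17 = 2, and the invariant factors of ∂_2 are all 1, so H_1 ≅ Z^2.
  H_2: rank ker ∂_2 − rank ∂_3 = (18 − 17) − 0 = 1, and there is no ∂_3, so H_2 ≅ Z.

(K is a triangulation of the torus T^2.)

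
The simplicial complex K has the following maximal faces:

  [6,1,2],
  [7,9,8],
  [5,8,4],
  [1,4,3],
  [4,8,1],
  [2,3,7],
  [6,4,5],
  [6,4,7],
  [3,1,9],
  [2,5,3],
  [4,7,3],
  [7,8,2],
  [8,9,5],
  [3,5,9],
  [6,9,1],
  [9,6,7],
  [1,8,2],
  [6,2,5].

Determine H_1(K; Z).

We work with the vertex ordering 1 < 2 < 3 < 4 < 5 < 6 < 7 < 8 < 9. The simplices of K, each written with vertices in increasing order, are:

  0-simplices (9): [1], [2], [3], [4], [5], [6], [7], [8], [9]
  1-simplices (27): (27 of them)
  2-simplices (18): [1,2,6], [1,2,8], [1,3,4], [1,3,9], [1,4,8], [1,6,9], [2,3,5], [2,3,7], [2,5,6], [2,7,8], [3,4,7], [3,5,9], [4,5,6], [4,5,8], [4,6,7], [5,8,9], [6,7,9], [7,8,9]

so the chain groups are C_0 ≅ Z^9, C_1 ≅ Z^27, C_2 ≅ Z^18.

The boundary map ∂_1: C_1 → C_0 is given by ∂[p,q] = [q] − [p].
This gives a 9×27 integer matrix of rank 8; reducing to Smith normal form yields diagonal entries (1,1,1,1,1,1,1,1).

∂_2: C_2 → C_1 maps a triangle to the signed sum of its edges. For instance
  ∂[1,2,6] = [2,6] − [1,6] + [1,2],
  ∂[2,7,8] = [7,8] − [2,8] + [2,7].
The 27×18 boundary matrix has rank 17 and Smith normal form diag(1,1,1,1,1,1,1,1,1,1,1,1,1,1,1,1,1).

From H_k ≅ ker(∂_k) / im(∂_{k+1}) we obtain:

  H_1: rank ker ∂_1 − rank ∂_2 = (27 − 8) − 17 = 2, and the invariant factors of ∂_2 are all 1, so H_1 ≅ Z^2.

(K is a triangulation of the torus T^2.)

H_1 ≅ Z^2.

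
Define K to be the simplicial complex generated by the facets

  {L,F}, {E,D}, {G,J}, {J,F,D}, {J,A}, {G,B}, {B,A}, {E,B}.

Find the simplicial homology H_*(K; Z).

K has 8 vertices, 10 edges, 1 triangle.
rank ∂_0 = 0, rank ∂_1 = 7 ⇒ b_0 = 8 − 0 − 7 = 1; all invariant factors of ∂_1 are 1 so no torsion. So H_0 ≅ Z.
rank ∂_1 = 7, rank ∂_2 = 1 ⇒ b_1 = 10 − 7 − 1 = 2; all invariant factors of ∂_2 are 1 so no torsion. So H_1 ≅ Z^2.
rank ∂_2 = 1, rank ∂_3 = 0 ⇒ b_2 = 1 − 1 − 0 = 0. So H_2 ≅ 0.

H_0 = Z,  H_1 = Z^2,  H_2 = 0.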